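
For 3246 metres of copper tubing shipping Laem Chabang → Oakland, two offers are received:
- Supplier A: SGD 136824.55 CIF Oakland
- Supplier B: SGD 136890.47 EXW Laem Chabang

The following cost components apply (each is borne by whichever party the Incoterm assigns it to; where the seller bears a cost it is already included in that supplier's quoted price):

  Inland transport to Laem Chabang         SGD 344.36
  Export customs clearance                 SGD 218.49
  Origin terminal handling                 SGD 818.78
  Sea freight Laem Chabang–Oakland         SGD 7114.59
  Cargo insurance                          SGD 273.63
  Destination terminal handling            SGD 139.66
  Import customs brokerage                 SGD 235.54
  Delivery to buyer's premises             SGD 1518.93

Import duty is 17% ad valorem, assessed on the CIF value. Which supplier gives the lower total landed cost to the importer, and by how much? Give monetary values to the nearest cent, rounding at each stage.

Supplier A (CIF):
The CIF price already equals the CIF value: 136824.55
Import duty = 136824.55 × 17% = 23260.17
Buyer bears (A): 139.66 + 235.54 + 1518.93 = 1894.13
Landed cost (A) = invoice 136824.55 + 1894.13 + duty 23260.17 = 161978.85
Supplier B (EXW):
CIF value = EXW price + inland to port + export clearance + origin terminal + freight + insurance = 136890.47 + 344.36 + 218.49 + 818.78 + 7114.59 + 273.63 = 145660.32
Import duty = 145660.32 × 17% = 24762.25
Buyer bears (B): 344.36 + 218.49 + 818.78 + 7114.59 + 273.63 + 139.66 + 235.54 + 1518.93 = 10663.98
Landed cost (B) = invoice 136890.47 + 10663.98 + duty 24762.25 = 172316.70
Difference = |161978.85 − 172316.70| = 10337.85

Supplier A is cheaper by SGD 10337.85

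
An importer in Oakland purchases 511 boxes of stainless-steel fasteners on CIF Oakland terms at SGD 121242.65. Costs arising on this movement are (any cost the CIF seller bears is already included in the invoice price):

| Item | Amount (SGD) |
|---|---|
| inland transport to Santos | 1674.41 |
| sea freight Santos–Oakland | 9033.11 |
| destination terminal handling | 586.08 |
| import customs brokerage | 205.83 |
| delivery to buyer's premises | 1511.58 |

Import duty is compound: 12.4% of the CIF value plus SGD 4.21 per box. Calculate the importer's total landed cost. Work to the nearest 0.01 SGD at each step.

Total landed cost: SGD 140731.54

CIF: the seller pays costs through ocean freight and marine insurance to the destination port.
Already in the invoice (seller's account under CIF): inland to port, freight — exclude.
The CIF price already equals the CIF value: 121242.65
Ad valorem component: 121242.65 × 12.4% = 15034.09
Specific component: 511 × 4.21 = 2151.31
Import duty = 15034.09 + 2151.31 = 17185.40
Buyer bears: destination terminal 586.08 + brokerage 205.83 + delivery 1511.58 + duty 17185.40 = 19488.89
Landed cost = invoice 121242.65 + 19488.89 = 140731.54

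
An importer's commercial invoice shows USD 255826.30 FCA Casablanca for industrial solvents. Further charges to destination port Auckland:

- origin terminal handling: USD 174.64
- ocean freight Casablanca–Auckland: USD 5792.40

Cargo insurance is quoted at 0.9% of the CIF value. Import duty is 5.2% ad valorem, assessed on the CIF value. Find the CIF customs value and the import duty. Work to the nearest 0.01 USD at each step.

CIF value: USD 264170.88; import duty: USD 13736.89

Let C be the CIF value. C = FCA price + pre-shipment costs + freight + 0.9% × C
C − 0.9% × C = 255826.30 + 174.64 + 5792.40
0.991 × C = 261793.34
C = 261793.34 / 0.991 = 264170.88
Insurance premium = 0.9% × 264170.88 = 2377.54
Import duty = 264170.88 × 5.2% = 13736.89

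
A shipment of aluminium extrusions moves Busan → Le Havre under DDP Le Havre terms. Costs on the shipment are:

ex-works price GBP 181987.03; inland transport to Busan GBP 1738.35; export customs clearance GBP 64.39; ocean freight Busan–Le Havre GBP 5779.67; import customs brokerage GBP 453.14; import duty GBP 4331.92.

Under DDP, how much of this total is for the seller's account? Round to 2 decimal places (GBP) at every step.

DDP: the seller bears all costs including import duty.
Seller's account: goods 181987.03 + inland to port 1738.35 + export clearance 64.39 + freight 5779.67 + brokerage 453.14 + duty 4331.92 = 194354.50
Buyer's account: 0.00

Seller's account: GBP 194354.50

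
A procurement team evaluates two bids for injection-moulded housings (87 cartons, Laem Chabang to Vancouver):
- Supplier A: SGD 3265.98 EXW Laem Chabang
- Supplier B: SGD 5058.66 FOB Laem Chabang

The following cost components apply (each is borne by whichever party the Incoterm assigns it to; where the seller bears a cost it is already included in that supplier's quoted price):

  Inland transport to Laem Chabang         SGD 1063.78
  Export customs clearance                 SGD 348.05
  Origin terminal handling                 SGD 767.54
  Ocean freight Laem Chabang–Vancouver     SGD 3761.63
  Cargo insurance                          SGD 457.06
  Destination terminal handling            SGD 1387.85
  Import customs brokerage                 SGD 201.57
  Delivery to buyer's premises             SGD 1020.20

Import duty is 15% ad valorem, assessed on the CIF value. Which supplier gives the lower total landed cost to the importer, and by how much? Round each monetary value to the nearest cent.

Supplier A (EXW):
CIF value = EXW price + inland to port + export clearance + origin terminal + freight + insurance = 3265.98 + 1063.78 + 348.05 + 767.54 + 3761.63 + 457.06 = 9664.04
Import duty = 9664.04 × 15% = 1449.61
Buyer bears (A): 1063.78 + 348.05 + 767.54 + 3761.63 + 457.06 + 1387.85 + 201.57 + 1020.20 = 9007.68
Landed cost (A) = invoice 3265.98 + 9007.68 + duty 1449.61 = 13723.27
Supplier B (FOB):
CIF value = FOB price + freight + insurance = 5058.66 + 3761.63 + 457.06 = 9277.35
Import duty = 9277.35 × 15% = 1391.60
Buyer bears (B): 3761.63 + 457.06 + 1387.85 + 201.57 + 1020.20 = 6828.31
Landed cost (B) = invoice 5058.66 + 6828.31 + duty 1391.60 = 13278.57
Difference = |13723.27 − 13278.57| = 444.70

Supplier B is cheaper by SGD 444.70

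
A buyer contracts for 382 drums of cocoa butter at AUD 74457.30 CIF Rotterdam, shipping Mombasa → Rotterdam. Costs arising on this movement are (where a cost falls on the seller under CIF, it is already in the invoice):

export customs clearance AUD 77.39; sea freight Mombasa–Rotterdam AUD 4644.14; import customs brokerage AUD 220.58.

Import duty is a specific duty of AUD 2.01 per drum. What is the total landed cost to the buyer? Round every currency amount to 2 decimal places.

Total landed cost: AUD 75445.70

CIF: the seller pays costs through ocean freight and marine insurance to the destination port.
Already in the invoice (seller's account under CIF): export clearance, freight — exclude.
The CIF price already equals the CIF value: 74457.30
Import duty = 382 × 2.01 = 767.82
Buyer bears: brokerage 220.58 + duty 767.82 = 988.40
Landed cost = invoice 74457.30 + 988.40 = 75445.70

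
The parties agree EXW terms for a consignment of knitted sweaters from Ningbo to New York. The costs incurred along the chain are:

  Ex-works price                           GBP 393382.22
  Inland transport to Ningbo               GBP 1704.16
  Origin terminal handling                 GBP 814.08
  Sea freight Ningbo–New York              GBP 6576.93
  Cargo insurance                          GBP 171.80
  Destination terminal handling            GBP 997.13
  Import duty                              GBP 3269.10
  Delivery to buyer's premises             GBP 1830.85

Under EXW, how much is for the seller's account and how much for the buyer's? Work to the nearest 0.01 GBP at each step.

Seller: GBP 393382.22; buyer: GBP 15364.05

EXW: the seller makes goods available at their premises; the buyer bears all onward costs.
Seller's account: goods 393382.22 = 393382.22
Buyer's account: inland to port 1704.16 + origin terminal 814.08 + freight 6576.93 + insurance 171.80 + destination terminal 997.13 + duty 3269.10 + delivery 1830.85 = 15364.05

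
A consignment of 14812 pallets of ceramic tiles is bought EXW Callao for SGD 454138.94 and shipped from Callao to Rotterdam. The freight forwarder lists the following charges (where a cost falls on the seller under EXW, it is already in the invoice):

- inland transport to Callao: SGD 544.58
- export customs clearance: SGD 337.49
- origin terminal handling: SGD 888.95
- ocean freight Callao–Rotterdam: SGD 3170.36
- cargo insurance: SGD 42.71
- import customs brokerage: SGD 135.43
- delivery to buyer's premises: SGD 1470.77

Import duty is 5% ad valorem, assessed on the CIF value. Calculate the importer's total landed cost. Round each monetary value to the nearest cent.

Total landed cost: SGD 483685.38

EXW: the seller makes goods available at their premises; the buyer bears all onward costs.
CIF value = EXW price + inland to port + export clearance + origin terminal + freight + insurance = 454138.94 + 544.58 + 337.49 + 888.95 + 3170.36 + 42.71 = 459123.03
Import duty = 459123.03 × 5% = 22956.15
Buyer bears: inland to port 544.58 + export clearance 337.49 + origin terminal 888.95 + freight 3170.36 + insurance 42.71 + brokerage 135.43 + delivery 1470.77 + duty 22956.15 = 29546.44
Landed cost = invoice 454138.94 + 29546.44 = 483685.38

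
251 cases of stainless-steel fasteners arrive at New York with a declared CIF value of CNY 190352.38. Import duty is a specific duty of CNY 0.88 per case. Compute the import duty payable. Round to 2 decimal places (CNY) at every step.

Import duty: CNY 220.88

Import duty = 251 × 0.88 = 220.88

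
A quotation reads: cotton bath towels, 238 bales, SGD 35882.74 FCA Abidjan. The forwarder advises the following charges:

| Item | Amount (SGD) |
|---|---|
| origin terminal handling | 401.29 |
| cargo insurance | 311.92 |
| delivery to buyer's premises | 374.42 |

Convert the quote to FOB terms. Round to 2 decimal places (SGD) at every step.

Not relevant to the conversion: insurance, delivery — on the buyer under both terms; not part of either seller's price.
From FCA to FOB, the seller additionally bears: origin terminal.
FOB price = 35882.74 + 401.29 = 36284.03

FOB price: SGD 36284.03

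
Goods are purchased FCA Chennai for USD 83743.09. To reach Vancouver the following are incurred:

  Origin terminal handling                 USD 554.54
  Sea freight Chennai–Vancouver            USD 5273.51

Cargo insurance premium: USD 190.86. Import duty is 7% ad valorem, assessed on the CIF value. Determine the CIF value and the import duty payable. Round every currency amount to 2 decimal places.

CIF = FCA price + pre-shipment costs + freight + insurance
CIF = 83743.09 + 554.54 + 5273.51 + 190.86 = 89762.00
Import duty = 89762.00 × 7% = 6283.34

CIF value: USD 89762.00; import duty: USD 6283.34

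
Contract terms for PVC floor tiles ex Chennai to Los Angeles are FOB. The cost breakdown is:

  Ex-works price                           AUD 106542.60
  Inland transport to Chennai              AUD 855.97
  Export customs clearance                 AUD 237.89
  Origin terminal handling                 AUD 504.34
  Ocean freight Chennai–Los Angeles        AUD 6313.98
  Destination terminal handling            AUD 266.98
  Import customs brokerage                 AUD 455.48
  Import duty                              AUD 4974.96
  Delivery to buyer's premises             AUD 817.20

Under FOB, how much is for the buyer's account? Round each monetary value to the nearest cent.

FOB: the seller bears costs until goods are on board at the origin port; the buyer bears freight, insurance and all costs thereafter.
Seller's account: goods 106542.60 + inland to port 855.97 + export clearance 237.89 + origin terminal 504.34 = 108140.80
Buyer's account: freight 6313.98 + destination terminal 266.98 + brokerage 455.48 + duty 4974.96 + delivery 817.20 = 12828.60

Buyer's account: AUD 12828.60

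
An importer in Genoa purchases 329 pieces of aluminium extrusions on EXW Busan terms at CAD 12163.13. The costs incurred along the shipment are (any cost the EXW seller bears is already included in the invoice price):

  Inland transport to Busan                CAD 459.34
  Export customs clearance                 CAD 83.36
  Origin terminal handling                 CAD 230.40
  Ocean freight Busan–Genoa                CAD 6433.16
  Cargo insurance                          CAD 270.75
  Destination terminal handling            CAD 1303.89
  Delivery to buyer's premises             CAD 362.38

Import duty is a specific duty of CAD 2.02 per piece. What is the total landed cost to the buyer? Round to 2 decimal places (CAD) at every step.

Total landed cost: CAD 21970.99

EXW: the seller makes goods available at their premises; the buyer bears all onward costs.
CIF value = EXW price + inland to port + export clearance + origin terminal + freight + insurance = 12163.13 + 459.34 + 83.36 + 230.40 + 6433.16 + 270.75 = 19640.14
Import duty = 329 × 2.02 = 664.58
Buyer bears: inland to port 459.34 + export clearance 83.36 + origin terminal 230.40 + freight 6433.16 + insurance 270.75 + destination terminal 1303.89 + delivery 362.38 + duty 664.58 = 9807.86
Landed cost = invoice 12163.13 + 9807.86 = 21970.99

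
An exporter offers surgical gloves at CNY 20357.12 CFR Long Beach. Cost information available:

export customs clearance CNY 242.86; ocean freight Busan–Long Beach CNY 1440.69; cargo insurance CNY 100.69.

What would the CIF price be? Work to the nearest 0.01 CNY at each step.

CIF price: CNY 20457.81

Not relevant to the conversion: export clearance, freight — on the seller under both CFR and CIF; already in the CFR price and stays in the CIF price.
From CFR to CIF, the seller additionally bears: insurance.
CIF price = 20357.12 + 100.69 = 20457.81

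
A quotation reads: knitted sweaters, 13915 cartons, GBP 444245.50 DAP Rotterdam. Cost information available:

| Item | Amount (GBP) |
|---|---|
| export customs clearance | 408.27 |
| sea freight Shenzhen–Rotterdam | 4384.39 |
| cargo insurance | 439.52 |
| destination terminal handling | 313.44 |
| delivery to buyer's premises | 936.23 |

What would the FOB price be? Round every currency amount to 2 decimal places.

Not relevant to the conversion: export clearance — on the seller under both DAP and FOB; already in the DAP price and stays in the FOB price.
From DAP to FOB, the seller no longer bears: freight, insurance, destination terminal, delivery.
FOB price = 444245.50 − 4384.39 − 439.52 − 313.44 − 936.23 = 438171.92

FOB price: GBP 438171.92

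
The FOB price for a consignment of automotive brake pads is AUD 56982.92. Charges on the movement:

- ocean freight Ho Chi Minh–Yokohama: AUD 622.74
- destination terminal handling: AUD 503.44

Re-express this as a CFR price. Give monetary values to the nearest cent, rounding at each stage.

Not relevant to the conversion: destination terminal — on the buyer under both terms; not part of either seller's price.
From FOB to CFR, the seller additionally bears: freight.
CFR price = 56982.92 + 622.74 = 57605.66

CFR price: AUD 57605.66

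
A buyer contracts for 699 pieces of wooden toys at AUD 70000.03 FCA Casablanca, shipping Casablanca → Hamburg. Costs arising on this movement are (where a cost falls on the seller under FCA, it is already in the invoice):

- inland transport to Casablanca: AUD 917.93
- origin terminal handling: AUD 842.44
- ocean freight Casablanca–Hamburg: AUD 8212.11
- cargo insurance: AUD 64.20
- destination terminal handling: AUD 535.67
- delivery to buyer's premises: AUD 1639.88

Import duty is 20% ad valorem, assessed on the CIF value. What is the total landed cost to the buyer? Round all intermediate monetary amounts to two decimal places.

Total landed cost: AUD 97118.09

FCA: the seller delivers export-cleared goods to the carrier; the buyer bears costs from that point.
Already in the invoice (seller's account under FCA): inland to port — exclude.
CIF value = FCA price + origin terminal + freight + insurance = 70000.03 + 842.44 + 8212.11 + 64.20 = 79118.78
Import duty = 79118.78 × 20% = 15823.76
Buyer bears: origin terminal 842.44 + freight 8212.11 + insurance 64.20 + destination terminal 535.67 + delivery 1639.88 + duty 15823.76 = 27118.06
Landed cost = invoice 70000.03 + 27118.06 = 97118.09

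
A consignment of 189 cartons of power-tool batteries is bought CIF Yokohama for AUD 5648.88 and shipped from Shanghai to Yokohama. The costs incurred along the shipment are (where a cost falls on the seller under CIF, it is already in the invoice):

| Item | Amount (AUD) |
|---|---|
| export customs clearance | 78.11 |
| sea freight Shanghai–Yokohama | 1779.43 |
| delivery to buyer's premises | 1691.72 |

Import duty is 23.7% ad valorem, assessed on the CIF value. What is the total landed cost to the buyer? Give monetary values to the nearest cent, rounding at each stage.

CIF: the seller pays costs through ocean freight and marine insurance to the destination port.
Already in the invoice (seller's account under CIF): export clearance, freight — exclude.
The CIF price already equals the CIF value: 5648.88
Import duty = 5648.88 × 23.7% = 1338.78
Buyer bears: delivery 1691.72 + duty 1338.78 = 3030.50
Landed cost = invoice 5648.88 + 3030.50 = 8679.38

Total landed cost: AUD 8679.38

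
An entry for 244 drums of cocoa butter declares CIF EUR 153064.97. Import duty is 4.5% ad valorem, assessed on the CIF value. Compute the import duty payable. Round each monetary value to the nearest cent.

Import duty: EUR 6887.92

Import duty = 153064.97 × 4.5% = 6887.92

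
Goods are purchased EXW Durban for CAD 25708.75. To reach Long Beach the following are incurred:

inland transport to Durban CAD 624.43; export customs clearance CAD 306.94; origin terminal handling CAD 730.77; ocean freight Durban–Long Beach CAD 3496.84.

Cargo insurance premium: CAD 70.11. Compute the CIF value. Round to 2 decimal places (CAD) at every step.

CIF value: CAD 30937.84

CIF = EXW price + pre-shipment costs + freight + insurance
CIF = 25708.75 + 624.43 + 306.94 + 730.77 + 3496.84 + 70.11 = 30937.84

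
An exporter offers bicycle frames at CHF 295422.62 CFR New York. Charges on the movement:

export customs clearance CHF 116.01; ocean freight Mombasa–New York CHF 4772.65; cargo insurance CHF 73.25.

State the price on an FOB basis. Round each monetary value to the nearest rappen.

FOB price: CHF 290649.97

Not relevant to the conversion: export clearance — on the seller under both CFR and FOB; already in the CFR price and stays in the FOB price. insurance — on the buyer under both terms; not part of either seller's price.
From CFR to FOB, the seller no longer bears: freight.
FOB price = 295422.62 − 4772.65 = 290649.97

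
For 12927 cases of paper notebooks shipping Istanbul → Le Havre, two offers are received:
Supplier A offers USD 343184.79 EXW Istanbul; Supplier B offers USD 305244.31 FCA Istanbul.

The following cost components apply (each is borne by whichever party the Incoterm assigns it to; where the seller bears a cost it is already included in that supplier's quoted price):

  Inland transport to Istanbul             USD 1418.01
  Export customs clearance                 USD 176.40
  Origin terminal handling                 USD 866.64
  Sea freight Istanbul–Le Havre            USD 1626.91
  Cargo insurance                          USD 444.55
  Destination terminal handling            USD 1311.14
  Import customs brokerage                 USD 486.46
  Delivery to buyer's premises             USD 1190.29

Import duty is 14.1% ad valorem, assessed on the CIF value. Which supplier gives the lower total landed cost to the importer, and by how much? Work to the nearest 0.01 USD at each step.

Supplier A (EXW):
CIF value = EXW price + inland to port + export clearance + origin terminal + freight + insurance = 343184.79 + 1418.01 + 176.40 + 866.64 + 1626.91 + 444.55 = 347717.30
Import duty = 347717.30 × 14.1% = 49028.14
Buyer bears (A): 1418.01 + 176.40 + 866.64 + 1626.91 + 444.55 + 1311.14 + 486.46 + 1190.29 = 7520.40
Landed cost (A) = invoice 343184.79 + 7520.40 + duty 49028.14 = 399733.33
Supplier B (FCA):
CIF value = FCA price + origin terminal + freight + insurance = 305244.31 + 866.64 + 1626.91 + 444.55 = 308182.41
Import duty = 308182.41 × 14.1% = 43453.72
Buyer bears (B): 866.64 + 1626.91 + 444.55 + 1311.14 + 486.46 + 1190.29 = 5925.99
Landed cost (B) = invoice 305244.31 + 5925.99 + duty 43453.72 = 354624.02
Difference = |399733.33 − 354624.02| = 45109.31

Supplier B is cheaper by USD 45109.31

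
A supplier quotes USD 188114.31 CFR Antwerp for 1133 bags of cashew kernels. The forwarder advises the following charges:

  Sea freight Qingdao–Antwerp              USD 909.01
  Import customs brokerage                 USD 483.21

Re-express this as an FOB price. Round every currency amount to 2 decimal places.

FOB price: USD 187205.30

Not relevant to the conversion: brokerage — on the buyer under both terms; not part of either seller's price.
From CFR to FOB, the seller no longer bears: freight.
FOB price = 188114.31 − 909.01 = 187205.30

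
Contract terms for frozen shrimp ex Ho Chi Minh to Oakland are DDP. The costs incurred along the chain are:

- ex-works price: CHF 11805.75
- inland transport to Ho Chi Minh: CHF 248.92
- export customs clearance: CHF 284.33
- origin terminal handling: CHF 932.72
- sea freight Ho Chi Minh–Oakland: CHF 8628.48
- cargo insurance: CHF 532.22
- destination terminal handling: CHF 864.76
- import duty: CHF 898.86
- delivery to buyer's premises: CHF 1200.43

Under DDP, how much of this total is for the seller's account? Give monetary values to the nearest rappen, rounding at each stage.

DDP: the seller bears all costs including import duty.
Seller's account: goods 11805.75 + inland to port 248.92 + export clearance 284.33 + origin terminal 932.72 + freight 8628.48 + insurance 532.22 + destination terminal 864.76 + duty 898.86 + delivery 1200.43 = 25396.47
Buyer's account: 0.00

Seller's account: CHF 25396.47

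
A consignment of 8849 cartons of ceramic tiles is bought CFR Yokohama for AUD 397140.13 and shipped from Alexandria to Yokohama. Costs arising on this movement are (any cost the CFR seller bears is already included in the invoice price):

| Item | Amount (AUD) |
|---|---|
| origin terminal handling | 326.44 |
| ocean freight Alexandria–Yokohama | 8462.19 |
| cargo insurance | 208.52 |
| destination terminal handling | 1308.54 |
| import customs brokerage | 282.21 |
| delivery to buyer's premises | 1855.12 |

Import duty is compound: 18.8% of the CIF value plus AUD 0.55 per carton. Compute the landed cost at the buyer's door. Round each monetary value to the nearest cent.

Total landed cost: AUD 480363.02

CFR: the seller pays costs through ocean freight to the destination port, but not insurance.
Already in the invoice (seller's account under CFR): origin terminal, freight — exclude.
CIF value = CFR price + insurance = 397140.13 + 208.52 = 397348.65
Ad valorem component: 397348.65 × 18.8% = 74701.55
Specific component: 8849 × 0.55 = 4866.95
Import duty = 74701.55 + 4866.95 = 79568.50
Buyer bears: insurance 208.52 + destination terminal 1308.54 + brokerage 282.21 + delivery 1855.12 + duty 79568.50 = 83222.89
Landed cost = invoice 397140.13 + 83222.89 = 480363.02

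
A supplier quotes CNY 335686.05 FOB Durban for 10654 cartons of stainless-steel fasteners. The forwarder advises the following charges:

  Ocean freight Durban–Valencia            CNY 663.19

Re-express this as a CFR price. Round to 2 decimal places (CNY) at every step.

From FOB to CFR, the seller additionally bears: freight.
CFR price = 335686.05 + 663.19 = 336349.24

CFR price: CNY 336349.24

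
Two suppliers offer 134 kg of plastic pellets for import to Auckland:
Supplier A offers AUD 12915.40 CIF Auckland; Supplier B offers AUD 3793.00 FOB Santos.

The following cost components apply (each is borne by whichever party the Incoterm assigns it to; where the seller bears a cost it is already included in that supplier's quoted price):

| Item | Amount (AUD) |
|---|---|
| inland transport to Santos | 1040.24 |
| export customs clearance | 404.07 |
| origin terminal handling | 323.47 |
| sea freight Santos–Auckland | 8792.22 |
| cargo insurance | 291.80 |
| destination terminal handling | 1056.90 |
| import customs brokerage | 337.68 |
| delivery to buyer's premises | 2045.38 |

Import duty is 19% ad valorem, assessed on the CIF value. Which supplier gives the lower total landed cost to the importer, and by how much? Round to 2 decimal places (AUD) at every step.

Supplier A (CIF):
The CIF price already equals the CIF value: 12915.40
Import duty = 12915.40 × 19% = 2453.93
Buyer bears (A): 1056.90 + 337.68 + 2045.38 = 3439.96
Landed cost (A) = invoice 12915.40 + 3439.96 + duty 2453.93 = 18809.29
Supplier B (FOB):
CIF value = FOB price + freight + insurance = 3793.00 + 8792.22 + 291.80 = 12877.02
Import duty = 12877.02 × 19% = 2446.63
Buyer bears (B): 8792.22 + 291.80 + 1056.90 + 337.68 + 2045.38 = 12523.98
Landed cost (B) = invoice 3793.00 + 12523.98 + duty 2446.63 = 18763.61
Difference = |18809.29 − 18763.61| = 45.68

Supplier B is cheaper by AUD 45.68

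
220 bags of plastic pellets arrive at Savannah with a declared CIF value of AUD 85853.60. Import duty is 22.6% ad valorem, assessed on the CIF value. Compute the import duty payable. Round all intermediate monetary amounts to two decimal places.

Import duty: AUD 19402.91

Import duty = 85853.60 × 22.6% = 19402.91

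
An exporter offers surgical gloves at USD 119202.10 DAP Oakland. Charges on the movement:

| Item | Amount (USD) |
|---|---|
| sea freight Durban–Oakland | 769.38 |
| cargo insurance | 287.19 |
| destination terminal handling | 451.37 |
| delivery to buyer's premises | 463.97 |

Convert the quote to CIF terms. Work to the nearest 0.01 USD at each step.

Not relevant to the conversion: insurance, freight — on the seller under both DAP and CIF; already in the DAP price and stays in the CIF price.
From DAP to CIF, the seller no longer bears: destination terminal, delivery.
CIF price = 119202.10 − 451.37 − 463.97 = 118286.76

CIF price: USD 118286.76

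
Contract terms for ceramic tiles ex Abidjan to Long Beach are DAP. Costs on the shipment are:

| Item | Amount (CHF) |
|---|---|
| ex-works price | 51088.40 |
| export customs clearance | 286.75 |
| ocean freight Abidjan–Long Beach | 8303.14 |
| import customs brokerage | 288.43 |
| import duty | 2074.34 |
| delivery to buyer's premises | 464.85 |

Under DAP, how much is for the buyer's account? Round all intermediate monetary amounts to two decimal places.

Buyer's account: CHF 2362.77

DAP: the seller bears all costs to the named destination except import duty and clearance.
Seller's account: goods 51088.40 + export clearance 286.75 + freight 8303.14 + delivery 464.85 = 60143.14
Buyer's account: brokerage 288.43 + duty 2074.34 = 2362.77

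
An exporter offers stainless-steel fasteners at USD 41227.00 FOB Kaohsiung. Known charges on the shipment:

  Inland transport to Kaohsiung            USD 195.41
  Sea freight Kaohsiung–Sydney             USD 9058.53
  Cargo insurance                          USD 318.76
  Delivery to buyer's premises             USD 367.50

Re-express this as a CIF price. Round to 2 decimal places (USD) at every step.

Not relevant to the conversion: inland to port — on the seller under both FOB and CIF; already in the FOB price and stays in the CIF price. delivery — on the buyer under both terms; not part of either seller's price.
From FOB to CIF, the seller additionally bears: freight, insurance.
CIF price = 41227.00 + 9058.53 + 318.76 = 50604.29

CIF price: USD 50604.29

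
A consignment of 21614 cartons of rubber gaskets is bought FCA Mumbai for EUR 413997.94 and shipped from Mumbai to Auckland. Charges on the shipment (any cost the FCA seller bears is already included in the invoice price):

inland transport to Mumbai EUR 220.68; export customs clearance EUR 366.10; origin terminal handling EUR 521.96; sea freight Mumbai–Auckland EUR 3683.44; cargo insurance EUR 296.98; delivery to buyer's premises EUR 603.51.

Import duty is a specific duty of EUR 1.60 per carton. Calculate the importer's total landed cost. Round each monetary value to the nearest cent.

FCA: the seller delivers export-cleared goods to the carrier; the buyer bears costs from that point.
Already in the invoice (seller's account under FCA): inland to port, export clearance — exclude.
CIF value = FCA price + origin terminal + freight + insurance = 413997.94 + 521.96 + 3683.44 + 296.98 = 418500.32
Import duty = 21614 × 1.60 = 34582.40
Buyer bears: origin terminal 521.96 + freight 3683.44 + insurance 296.98 + delivery 603.51 + duty 34582.40 = 39688.29
Landed cost = invoice 413997.94 + 39688.29 = 453686.23

Total landed cost: EUR 453686.23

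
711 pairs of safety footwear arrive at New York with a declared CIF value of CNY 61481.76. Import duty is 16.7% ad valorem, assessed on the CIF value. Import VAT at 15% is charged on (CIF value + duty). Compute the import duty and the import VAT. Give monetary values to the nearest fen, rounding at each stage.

Import duty = 61481.76 × 16.7% = 10267.45
VAT base = CIF + duty = 61481.76 + 10267.45 = 71749.21
Import VAT = 71749.21 × 15% = 10762.38

Import duty: CNY 10267.45; import VAT: CNY 10762.38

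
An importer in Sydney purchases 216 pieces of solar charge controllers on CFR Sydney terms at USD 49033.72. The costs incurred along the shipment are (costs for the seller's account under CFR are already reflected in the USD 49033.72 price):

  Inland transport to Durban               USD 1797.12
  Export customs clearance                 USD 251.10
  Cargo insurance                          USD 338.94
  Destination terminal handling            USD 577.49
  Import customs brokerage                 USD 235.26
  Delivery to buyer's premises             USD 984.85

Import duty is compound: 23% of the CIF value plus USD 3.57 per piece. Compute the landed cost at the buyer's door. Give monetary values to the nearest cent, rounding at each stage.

Total landed cost: USD 63297.09

CFR: the seller pays costs through ocean freight to the destination port, but not insurance.
Already in the invoice (seller's account under CFR): inland to port, export clearance — exclude.
CIF value = CFR price + insurance = 49033.72 + 338.94 = 49372.66
Ad valorem component: 49372.66 × 23% = 11355.71
Specific component: 216 × 3.57 = 771.12
Import duty = 11355.71 + 771.12 = 12126.83
Buyer bears: insurance 338.94 + destination terminal 577.49 + brokerage 235.26 + delivery 984.85 + duty 12126.83 = 14263.37
Landed cost = invoice 49033.72 + 14263.37 = 63297.09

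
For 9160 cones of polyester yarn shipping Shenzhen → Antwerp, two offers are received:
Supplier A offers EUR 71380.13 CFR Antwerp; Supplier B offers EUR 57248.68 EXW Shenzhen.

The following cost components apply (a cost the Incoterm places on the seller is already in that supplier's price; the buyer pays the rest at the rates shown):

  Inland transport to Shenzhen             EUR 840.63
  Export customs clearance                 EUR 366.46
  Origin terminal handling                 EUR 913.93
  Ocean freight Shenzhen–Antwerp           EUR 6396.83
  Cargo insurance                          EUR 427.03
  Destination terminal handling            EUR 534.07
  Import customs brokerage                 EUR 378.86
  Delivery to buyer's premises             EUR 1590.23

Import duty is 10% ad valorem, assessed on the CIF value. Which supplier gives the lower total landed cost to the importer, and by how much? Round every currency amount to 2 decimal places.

Supplier B is cheaper by EUR 6174.96

Supplier A (CFR):
CIF value = CFR price + insurance = 71380.13 + 427.03 = 71807.16
Import duty = 71807.16 × 10% = 7180.72
Buyer bears (A): 427.03 + 534.07 + 378.86 + 1590.23 = 2930.19
Landed cost (A) = invoice 71380.13 + 2930.19 + duty 7180.72 = 81491.04
Supplier B (EXW):
CIF value = EXW price + inland to port + export clearance + origin terminal + freight + insurance = 57248.68 + 840.63 + 366.46 + 913.93 + 6396.83 + 427.03 = 66193.56
Import duty = 66193.56 × 10% = 6619.36
Buyer bears (B): 840.63 + 366.46 + 913.93 + 6396.83 + 427.03 + 534.07 + 378.86 + 1590.23 = 11448.04
Landed cost (B) = invoice 57248.68 + 11448.04 + duty 6619.36 = 75316.08
Difference = |81491.04 − 75316.08| = 6174.96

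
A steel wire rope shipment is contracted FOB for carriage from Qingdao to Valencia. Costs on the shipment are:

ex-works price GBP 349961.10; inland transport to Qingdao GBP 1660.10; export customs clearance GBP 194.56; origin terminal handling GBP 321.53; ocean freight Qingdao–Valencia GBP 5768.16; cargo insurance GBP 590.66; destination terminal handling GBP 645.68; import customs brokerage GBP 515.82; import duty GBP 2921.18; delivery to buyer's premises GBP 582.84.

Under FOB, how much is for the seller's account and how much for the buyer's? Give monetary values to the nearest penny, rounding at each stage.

FOB: the seller bears costs until goods are on board at the origin port; the buyer bears freight, insurance and all costs thereafter.
Seller's account: goods 349961.10 + inland to port 1660.10 + export clearance 194.56 + origin terminal 321.53 = 352137.29
Buyer's account: freight 5768.16 + insurance 590.66 + destination terminal 645.68 + brokerage 515.82 + duty 2921.18 + delivery 582.84 = 11024.34

Seller: GBP 352137.29; buyer: GBP 11024.34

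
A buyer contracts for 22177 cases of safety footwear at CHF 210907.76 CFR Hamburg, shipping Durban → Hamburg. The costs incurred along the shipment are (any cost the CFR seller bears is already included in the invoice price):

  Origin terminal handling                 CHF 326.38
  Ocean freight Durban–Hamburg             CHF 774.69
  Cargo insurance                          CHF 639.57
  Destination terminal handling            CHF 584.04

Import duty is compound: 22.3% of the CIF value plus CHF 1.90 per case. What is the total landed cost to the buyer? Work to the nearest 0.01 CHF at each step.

Total landed cost: CHF 301442.72

CFR: the seller pays costs through ocean freight to the destination port, but not insurance.
Already in the invoice (seller's account under CFR): origin terminal, freight — exclude.
CIF value = CFR price + insurance = 210907.76 + 639.57 = 211547.33
Ad valorem component: 211547.33 × 22.3% = 47175.05
Specific component: 22177 × 1.90 = 42136.30
Import duty = 47175.05 + 42136.30 = 89311.35
Buyer bears: insurance 639.57 + destination terminal 584.04 + duty 89311.35 = 90534.96
Landed cost = invoice 210907.76 + 90534.96 = 301442.72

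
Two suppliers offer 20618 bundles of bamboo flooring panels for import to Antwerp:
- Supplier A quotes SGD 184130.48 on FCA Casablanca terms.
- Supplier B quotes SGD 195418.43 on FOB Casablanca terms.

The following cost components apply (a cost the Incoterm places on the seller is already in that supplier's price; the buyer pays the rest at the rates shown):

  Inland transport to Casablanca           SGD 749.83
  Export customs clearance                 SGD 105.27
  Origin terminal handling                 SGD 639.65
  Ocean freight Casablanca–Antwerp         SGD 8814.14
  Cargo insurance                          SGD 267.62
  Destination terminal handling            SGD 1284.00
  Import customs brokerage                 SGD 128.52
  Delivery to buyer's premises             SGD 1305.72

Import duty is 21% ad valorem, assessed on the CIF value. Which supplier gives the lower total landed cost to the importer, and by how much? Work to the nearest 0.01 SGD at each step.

Supplier A (FCA):
CIF value = FCA price + origin terminal + freight + insurance = 184130.48 + 639.65 + 8814.14 + 267.62 = 193851.89
Import duty = 193851.89 × 21% = 40708.90
Buyer bears (A): 639.65 + 8814.14 + 267.62 + 1284.00 + 128.52 + 1305.72 = 12439.65
Landed cost (A) = invoice 184130.48 + 12439.65 + duty 40708.90 = 237279.03
Supplier B (FOB):
CIF value = FOB price + freight + insurance = 195418.43 + 8814.14 + 267.62 = 204500.19
Import duty = 204500.19 × 21% = 42945.04
Buyer bears (B): 8814.14 + 267.62 + 1284.00 + 128.52 + 1305.72 = 11800.00
Landed cost (B) = invoice 195418.43 + 11800.00 + duty 42945.04 = 250163.47
Difference = |237279.03 − 250163.47| = 12884.44

Supplier A is cheaper by SGD 12884.44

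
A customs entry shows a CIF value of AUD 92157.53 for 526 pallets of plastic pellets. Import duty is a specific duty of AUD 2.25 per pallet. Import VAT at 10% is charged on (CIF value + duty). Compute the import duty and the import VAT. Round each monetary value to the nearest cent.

Import duty = 526 × 2.25 = 1183.50
VAT base = CIF + duty = 92157.53 + 1183.50 = 93341.03
Import VAT = 93341.03 × 10% = 9334.10

Import duty: AUD 1183.50; import VAT: AUD 9334.10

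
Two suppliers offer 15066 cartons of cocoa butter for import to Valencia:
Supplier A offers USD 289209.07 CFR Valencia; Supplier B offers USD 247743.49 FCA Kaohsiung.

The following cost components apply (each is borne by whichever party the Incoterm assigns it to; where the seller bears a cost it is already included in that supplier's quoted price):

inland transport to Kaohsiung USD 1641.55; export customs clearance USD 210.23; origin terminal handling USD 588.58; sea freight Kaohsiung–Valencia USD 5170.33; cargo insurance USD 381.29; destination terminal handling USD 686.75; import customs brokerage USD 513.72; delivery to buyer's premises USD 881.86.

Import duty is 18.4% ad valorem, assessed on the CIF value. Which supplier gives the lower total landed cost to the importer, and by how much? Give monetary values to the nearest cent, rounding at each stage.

Supplier A (CFR):
CIF value = CFR price + insurance = 289209.07 + 381.29 = 289590.36
Import duty = 289590.36 × 18.4% = 53284.63
Buyer bears (A): 381.29 + 686.75 + 513.72 + 881.86 = 2463.62
Landed cost (A) = invoice 289209.07 + 2463.62 + duty 53284.63 = 344957.32
Supplier B (FCA):
CIF value = FCA price + origin terminal + freight + insurance = 247743.49 + 588.58 + 5170.33 + 381.29 = 253883.69
Import duty = 253883.69 × 18.4% = 46714.60
Buyer bears (B): 588.58 + 5170.33 + 381.29 + 686.75 + 513.72 + 881.86 = 8222.53
Landed cost (B) = invoice 247743.49 + 8222.53 + duty 46714.60 = 302680.62
Difference = |344957.32 − 302680.62| = 42276.70

Supplier B is cheaper by USD 42276.70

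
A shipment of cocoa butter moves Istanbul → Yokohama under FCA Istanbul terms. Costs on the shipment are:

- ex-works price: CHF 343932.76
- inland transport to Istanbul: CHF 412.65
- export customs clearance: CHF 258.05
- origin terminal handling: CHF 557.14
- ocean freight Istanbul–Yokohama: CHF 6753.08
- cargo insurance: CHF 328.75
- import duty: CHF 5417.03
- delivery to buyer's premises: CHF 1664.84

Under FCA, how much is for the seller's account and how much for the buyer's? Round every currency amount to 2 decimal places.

FCA: the seller delivers export-cleared goods to the carrier; the buyer bears costs from that point.
Seller's account: goods 343932.76 + inland to port 412.65 + export clearance 258.05 = 344603.46
Buyer's account: origin terminal 557.14 + freight 6753.08 + insurance 328.75 + duty 5417.03 + delivery 1664.84 = 14720.84

Seller: CHF 344603.46; buyer: CHF 14720.84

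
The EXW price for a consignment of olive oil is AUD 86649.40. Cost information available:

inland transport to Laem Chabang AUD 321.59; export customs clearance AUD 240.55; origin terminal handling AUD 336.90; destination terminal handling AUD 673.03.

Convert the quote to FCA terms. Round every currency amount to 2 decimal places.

Not relevant to the conversion: origin terminal, destination terminal — on the buyer under both terms; not part of either seller's price.
From EXW to FCA, the seller additionally bears: inland to port, export clearance.
FCA price = 86649.40 + 321.59 + 240.55 = 87211.54

FCA price: AUD 87211.54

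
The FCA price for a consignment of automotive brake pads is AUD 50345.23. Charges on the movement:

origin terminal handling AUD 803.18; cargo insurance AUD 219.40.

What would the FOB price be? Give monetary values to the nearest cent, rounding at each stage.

Not relevant to the conversion: insurance — on the buyer under both terms; not part of either seller's price.
From FCA to FOB, the seller additionally bears: origin terminal.
FOB price = 50345.23 + 803.18 = 51148.41

FOB price: AUD 51148.41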